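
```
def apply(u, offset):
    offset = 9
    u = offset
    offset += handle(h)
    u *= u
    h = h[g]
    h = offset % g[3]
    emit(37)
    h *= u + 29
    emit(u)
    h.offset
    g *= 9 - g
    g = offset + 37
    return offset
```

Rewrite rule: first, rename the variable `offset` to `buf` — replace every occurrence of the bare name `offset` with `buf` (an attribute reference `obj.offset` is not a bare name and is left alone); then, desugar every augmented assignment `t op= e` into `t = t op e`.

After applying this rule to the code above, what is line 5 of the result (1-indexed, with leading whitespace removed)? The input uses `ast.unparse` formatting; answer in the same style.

u = u * u

Transformed code:
def apply(u, buf):
    buf = 9
    u = buf
    buf = buf + handle(h)
    u = u * u
    h = h[g]
    h = buf % g[3]
    emit(37)
    h = h * (u + 29)
    emit(u)
    h.offset
    g = g * (9 - g)
    g = buf + 37
    return buf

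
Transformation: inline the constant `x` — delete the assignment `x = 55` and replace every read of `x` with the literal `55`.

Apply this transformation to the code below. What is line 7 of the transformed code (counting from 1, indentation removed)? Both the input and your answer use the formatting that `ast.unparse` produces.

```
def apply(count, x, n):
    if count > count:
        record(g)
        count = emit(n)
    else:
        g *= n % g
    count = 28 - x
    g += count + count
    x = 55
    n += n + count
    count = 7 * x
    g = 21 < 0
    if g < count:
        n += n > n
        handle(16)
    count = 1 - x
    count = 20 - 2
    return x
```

Transformed code:
def apply(count, x, n):
    if count > count:
        record(g)
        count = emit(n)
    else:
        g *= n % g
    count = 28 - 55
    g += count + count
    n += n + count
    count = 7 * 55
    g = 21 < 0
    if g < count:
        n += n > n
        handle(16)
    count = 1 - 55
    count = 20 - 2
    return 55

count = 28 - 55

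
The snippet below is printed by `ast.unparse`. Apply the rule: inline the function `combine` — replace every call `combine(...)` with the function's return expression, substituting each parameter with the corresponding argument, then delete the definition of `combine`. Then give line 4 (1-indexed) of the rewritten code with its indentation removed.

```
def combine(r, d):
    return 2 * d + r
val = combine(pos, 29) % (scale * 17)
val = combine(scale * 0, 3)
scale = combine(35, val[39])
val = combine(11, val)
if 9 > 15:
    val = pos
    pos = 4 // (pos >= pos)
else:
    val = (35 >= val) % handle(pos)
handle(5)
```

val = 2 * val + 11

Transformed code:
val = (2 * 29 + pos) % (scale * 17)
val = 2 * 3 + scale * 0
scale = 2 * val[39] + 35
val = 2 * val + 11
if 9 > 15:
    val = pos
    pos = 4 // (pos >= pos)
else:
    val = (35 >= val) % handle(pos)
handle(5)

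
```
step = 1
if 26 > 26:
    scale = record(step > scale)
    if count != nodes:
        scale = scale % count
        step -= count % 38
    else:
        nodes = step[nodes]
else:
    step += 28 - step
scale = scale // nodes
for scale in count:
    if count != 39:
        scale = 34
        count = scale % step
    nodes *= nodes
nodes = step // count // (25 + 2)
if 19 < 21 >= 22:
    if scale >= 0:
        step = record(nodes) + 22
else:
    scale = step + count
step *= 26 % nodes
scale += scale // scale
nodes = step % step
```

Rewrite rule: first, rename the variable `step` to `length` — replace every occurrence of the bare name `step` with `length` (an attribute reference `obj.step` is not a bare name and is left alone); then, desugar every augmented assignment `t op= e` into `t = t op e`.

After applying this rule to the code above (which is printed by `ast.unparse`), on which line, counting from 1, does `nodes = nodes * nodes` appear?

16

Transformed code:
length = 1
if 26 > 26:
    scale = record(length > scale)
    if count != nodes:
        scale = scale % count
        length = length - count % 38
    else:
        nodes = length[nodes]
else:
    length = length + (28 - length)
scale = scale // nodes
for scale in count:
    if count != 39:
        scale = 34
        count = scale % length
    nodes = nodes * nodes
nodes = length // count // (25 + 2)
if 19 < 21 >= 22:
    if scale >= 0:
        length = record(nodes) + 22
else:
    scale = length + count
length = length * (26 % nodes)
scale = scale + scale // scale
nodes = length % length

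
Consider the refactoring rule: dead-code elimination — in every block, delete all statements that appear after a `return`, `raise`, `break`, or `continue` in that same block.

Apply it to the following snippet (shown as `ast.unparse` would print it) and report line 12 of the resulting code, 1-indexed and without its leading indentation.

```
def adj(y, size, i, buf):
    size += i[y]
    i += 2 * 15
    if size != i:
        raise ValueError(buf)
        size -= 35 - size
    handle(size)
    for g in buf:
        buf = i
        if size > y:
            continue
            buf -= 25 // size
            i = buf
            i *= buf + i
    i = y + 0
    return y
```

Transformed code:
def adj(y, size, i, buf):
    size += i[y]
    i += 2 * 15
    if size != i:
        raise ValueError(buf)
    handle(size)
    for g in buf:
        buf = i
        if size > y:
            continue
    i = y + 0
    return y

return y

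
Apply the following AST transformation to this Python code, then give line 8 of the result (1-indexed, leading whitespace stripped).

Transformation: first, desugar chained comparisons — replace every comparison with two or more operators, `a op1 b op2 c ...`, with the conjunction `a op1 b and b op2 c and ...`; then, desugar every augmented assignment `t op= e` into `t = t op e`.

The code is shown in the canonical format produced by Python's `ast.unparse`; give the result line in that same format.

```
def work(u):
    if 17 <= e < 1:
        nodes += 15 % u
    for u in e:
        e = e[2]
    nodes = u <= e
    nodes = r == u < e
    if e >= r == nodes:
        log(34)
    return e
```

Transformed code:
def work(u):
    if 17 <= e and e < 1:
        nodes = nodes + 15 % u
    for u in e:
        e = e[2]
    nodes = u <= e
    nodes = r == u and u < e
    if e >= r and r == nodes:
        log(34)
    return e

if e >= r and r == nodes:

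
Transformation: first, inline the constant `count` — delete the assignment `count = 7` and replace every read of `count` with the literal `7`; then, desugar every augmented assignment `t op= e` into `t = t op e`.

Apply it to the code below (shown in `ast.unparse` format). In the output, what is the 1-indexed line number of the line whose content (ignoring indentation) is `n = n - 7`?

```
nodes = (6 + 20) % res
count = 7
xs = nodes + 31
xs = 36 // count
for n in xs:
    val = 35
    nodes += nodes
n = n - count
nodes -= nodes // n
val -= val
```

7

Transformed code:
nodes = (6 + 20) % res
xs = nodes + 31
xs = 36 // 7
for n in xs:
    val = 35
    nodes = nodes + nodes
n = n - 7
nodes = nodes - nodes // n
val = val - val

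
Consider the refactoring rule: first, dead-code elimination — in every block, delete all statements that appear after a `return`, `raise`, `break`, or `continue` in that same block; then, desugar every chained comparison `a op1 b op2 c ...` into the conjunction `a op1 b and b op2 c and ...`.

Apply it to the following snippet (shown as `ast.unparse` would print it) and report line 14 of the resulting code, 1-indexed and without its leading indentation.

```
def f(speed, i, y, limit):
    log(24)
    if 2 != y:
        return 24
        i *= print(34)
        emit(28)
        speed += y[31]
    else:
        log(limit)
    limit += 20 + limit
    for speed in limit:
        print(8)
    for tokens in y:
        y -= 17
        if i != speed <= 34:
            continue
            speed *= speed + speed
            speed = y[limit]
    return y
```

Transformed code:
def f(speed, i, y, limit):
    log(24)
    if 2 != y:
        return 24
    else:
        log(limit)
    limit += 20 + limit
    for speed in limit:
        print(8)
    for tokens in y:
        y -= 17
        if i != speed and speed <= 34:
            continue
    return y

return y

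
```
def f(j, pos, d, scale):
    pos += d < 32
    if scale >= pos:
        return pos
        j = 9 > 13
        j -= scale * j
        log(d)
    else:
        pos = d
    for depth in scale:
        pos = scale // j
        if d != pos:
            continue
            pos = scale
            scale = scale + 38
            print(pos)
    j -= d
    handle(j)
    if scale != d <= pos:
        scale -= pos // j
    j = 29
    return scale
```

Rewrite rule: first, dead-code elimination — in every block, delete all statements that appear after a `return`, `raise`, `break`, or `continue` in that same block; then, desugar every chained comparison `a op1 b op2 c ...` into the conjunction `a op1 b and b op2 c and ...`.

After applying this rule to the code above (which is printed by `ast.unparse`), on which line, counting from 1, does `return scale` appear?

16

Transformed code:
def f(j, pos, d, scale):
    pos += d < 32
    if scale >= pos:
        return pos
    else:
        pos = d
    for depth in scale:
        pos = scale // j
        if d != pos:
            continue
    j -= d
    handle(j)
    if scale != d and d <= pos:
        scale -= pos // j
    j = 29
    return scale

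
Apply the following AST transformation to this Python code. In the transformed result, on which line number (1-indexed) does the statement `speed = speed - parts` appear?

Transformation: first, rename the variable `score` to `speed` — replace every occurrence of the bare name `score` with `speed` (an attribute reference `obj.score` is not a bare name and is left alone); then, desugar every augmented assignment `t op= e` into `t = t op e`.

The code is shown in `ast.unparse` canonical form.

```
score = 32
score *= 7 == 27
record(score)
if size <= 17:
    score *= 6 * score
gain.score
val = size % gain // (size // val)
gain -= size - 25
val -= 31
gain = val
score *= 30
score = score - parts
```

Transformed code:
speed = 32
speed = speed * (7 == 27)
record(speed)
if size <= 17:
    speed = speed * (6 * speed)
gain.score
val = size % gain // (size // val)
gain = gain - (size - 25)
val = val - 31
gain = val
speed = speed * 30
speed = speed - parts

12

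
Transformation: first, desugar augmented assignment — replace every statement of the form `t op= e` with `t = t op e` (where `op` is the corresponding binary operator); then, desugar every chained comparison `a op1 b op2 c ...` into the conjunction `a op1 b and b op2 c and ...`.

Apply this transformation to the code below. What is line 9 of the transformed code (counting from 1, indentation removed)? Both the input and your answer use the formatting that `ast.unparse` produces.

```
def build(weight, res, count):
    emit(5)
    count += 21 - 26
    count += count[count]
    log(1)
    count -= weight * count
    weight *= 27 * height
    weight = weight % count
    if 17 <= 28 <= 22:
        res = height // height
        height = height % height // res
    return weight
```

Transformed code:
def build(weight, res, count):
    emit(5)
    count = count + (21 - 26)
    count = count + count[count]
    log(1)
    count = count - weight * count
    weight = weight * (27 * height)
    weight = weight % count
    if 17 <= 28 and 28 <= 22:
        res = height // height
        height = height % height // res
    return weight

if 17 <= 28 and 28 <= 22:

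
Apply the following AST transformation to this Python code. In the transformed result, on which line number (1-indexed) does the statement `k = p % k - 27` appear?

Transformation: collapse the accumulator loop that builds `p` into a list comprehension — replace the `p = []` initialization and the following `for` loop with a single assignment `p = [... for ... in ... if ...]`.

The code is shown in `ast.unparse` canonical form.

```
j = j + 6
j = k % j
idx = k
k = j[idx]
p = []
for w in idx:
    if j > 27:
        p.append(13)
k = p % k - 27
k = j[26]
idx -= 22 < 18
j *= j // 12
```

6

Transformed code:
j = j + 6
j = k % j
idx = k
k = j[idx]
p = [13 for w in idx if j > 27]
k = p % k - 27
k = j[26]
idx -= 22 < 18
j *= j // 12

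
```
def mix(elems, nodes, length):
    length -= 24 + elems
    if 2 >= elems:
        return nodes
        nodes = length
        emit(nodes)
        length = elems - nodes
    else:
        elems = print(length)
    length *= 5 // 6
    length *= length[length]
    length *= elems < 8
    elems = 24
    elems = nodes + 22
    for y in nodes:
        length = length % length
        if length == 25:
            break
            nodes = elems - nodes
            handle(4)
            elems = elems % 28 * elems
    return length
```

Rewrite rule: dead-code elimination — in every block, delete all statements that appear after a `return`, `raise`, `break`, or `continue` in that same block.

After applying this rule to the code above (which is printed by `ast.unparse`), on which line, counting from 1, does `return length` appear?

16

Transformed code:
def mix(elems, nodes, length):
    length -= 24 + elems
    if 2 >= elems:
        return nodes
    else:
        elems = print(length)
    length *= 5 // 6
    length *= length[length]
    length *= elems < 8
    elems = 24
    elems = nodes + 22
    for y in nodes:
        length = length % length
        if length == 25:
            break
    return length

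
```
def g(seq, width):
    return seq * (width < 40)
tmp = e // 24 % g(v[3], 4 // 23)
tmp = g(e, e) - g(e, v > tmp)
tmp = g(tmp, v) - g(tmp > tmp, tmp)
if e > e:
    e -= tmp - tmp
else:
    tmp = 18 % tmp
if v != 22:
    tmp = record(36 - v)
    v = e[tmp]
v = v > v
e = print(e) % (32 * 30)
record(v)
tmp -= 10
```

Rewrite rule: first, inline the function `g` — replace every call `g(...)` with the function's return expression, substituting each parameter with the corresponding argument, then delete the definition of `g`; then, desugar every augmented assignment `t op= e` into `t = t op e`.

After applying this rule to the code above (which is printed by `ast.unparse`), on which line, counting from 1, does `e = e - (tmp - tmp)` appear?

Transformed code:
tmp = e // 24 % (v[3] * (4 // 23 < 40))
tmp = e * (e < 40) - e * ((v > tmp) < 40)
tmp = tmp * (v < 40) - (tmp > tmp) * (tmp < 40)
if e > e:
    e = e - (tmp - tmp)
else:
    tmp = 18 % tmp
if v != 22:
    tmp = record(36 - v)
    v = e[tmp]
v = v > v
e = print(e) % (32 * 30)
record(v)
tmp = tmp - 10

5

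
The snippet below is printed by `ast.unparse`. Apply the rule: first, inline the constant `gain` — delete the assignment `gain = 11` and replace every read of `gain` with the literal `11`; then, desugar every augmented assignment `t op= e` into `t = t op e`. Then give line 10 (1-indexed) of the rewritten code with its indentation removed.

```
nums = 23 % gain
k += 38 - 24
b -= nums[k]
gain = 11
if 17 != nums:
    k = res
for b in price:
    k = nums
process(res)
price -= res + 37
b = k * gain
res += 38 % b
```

Transformed code:
nums = 23 % 11
k = k + (38 - 24)
b = b - nums[k]
if 17 != nums:
    k = res
for b in price:
    k = nums
process(res)
price = price - (res + 37)
b = k * 11
res = res + 38 % b

b = k * 11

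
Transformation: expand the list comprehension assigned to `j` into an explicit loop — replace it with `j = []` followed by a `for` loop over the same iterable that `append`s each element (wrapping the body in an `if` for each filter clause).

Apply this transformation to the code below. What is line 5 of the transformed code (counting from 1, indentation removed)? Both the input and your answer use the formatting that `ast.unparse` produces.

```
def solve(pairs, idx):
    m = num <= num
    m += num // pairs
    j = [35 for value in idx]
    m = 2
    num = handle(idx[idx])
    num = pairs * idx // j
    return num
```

for value in idx:

Transformed code:
def solve(pairs, idx):
    m = num <= num
    m += num // pairs
    j = []
    for value in idx:
        j.append(35)
    m = 2
    num = handle(idx[idx])
    num = pairs * idx // j
    return num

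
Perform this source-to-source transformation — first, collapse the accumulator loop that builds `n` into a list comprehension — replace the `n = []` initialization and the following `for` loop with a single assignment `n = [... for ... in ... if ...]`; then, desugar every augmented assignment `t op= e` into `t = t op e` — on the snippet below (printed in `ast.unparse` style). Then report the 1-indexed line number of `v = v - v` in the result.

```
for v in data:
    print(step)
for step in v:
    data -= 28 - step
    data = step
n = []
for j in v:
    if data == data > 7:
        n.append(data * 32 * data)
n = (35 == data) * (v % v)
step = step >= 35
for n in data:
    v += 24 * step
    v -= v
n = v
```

Transformed code:
for v in data:
    print(step)
for step in v:
    data = data - (28 - step)
    data = step
n = [data * 32 * data for j in v if data == data > 7]
n = (35 == data) * (v % v)
step = step >= 35
for n in data:
    v = v + 24 * step
    v = v - v
n = v

11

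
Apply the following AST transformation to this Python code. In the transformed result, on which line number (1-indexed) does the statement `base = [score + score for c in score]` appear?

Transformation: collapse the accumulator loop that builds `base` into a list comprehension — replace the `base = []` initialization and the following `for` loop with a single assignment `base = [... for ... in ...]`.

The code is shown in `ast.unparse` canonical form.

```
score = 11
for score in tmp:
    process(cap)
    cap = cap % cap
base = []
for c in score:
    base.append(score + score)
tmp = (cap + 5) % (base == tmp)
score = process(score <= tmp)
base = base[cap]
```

5

Transformed code:
score = 11
for score in tmp:
    process(cap)
    cap = cap % cap
base = [score + score for c in score]
tmp = (cap + 5) % (base == tmp)
score = process(score <= tmp)
base = base[cap]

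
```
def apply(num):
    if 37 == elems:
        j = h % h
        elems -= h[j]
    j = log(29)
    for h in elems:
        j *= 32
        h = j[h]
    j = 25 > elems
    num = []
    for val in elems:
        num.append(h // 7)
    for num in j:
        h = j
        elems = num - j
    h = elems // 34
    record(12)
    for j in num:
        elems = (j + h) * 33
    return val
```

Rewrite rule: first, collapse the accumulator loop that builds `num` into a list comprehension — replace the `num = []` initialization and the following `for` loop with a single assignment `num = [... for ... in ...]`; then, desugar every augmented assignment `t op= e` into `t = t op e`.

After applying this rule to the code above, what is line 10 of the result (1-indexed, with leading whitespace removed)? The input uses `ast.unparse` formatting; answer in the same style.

Transformed code:
def apply(num):
    if 37 == elems:
        j = h % h
        elems = elems - h[j]
    j = log(29)
    for h in elems:
        j = j * 32
        h = j[h]
    j = 25 > elems
    num = [h // 7 for val in elems]
    for num in j:
        h = j
        elems = num - j
    h = elems // 34
    record(12)
    for j in num:
        elems = (j + h) * 33
    return val

num = [h // 7 for val in elems]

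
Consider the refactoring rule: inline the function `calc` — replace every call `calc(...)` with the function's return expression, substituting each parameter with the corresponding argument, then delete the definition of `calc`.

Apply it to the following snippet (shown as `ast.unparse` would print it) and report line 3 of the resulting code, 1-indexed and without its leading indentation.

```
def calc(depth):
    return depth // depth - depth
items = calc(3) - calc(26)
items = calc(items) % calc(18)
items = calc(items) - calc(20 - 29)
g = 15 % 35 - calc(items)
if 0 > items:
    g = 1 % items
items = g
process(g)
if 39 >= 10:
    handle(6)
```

items = items // items - items - ((20 - 29) // (20 - 29) - (20 - 29))

Transformed code:
items = 3 // 3 - 3 - (26 // 26 - 26)
items = (items // items - items) % (18 // 18 - 18)
items = items // items - items - ((20 - 29) // (20 - 29) - (20 - 29))
g = 15 % 35 - (items // items - items)
if 0 > items:
    g = 1 % items
items = g
process(g)
if 39 >= 10:
    handle(6)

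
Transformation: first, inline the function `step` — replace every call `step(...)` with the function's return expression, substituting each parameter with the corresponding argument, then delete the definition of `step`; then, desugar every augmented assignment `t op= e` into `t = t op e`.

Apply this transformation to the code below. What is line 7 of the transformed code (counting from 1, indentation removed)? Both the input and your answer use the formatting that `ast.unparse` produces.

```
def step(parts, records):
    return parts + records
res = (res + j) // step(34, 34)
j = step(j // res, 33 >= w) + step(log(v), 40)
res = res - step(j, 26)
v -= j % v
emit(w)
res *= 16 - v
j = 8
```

Transformed code:
res = (res + j) // (34 + 34)
j = j // res + (33 >= w) + (log(v) + 40)
res = res - (j + 26)
v = v - j % v
emit(w)
res = res * (16 - v)
j = 8

j = 8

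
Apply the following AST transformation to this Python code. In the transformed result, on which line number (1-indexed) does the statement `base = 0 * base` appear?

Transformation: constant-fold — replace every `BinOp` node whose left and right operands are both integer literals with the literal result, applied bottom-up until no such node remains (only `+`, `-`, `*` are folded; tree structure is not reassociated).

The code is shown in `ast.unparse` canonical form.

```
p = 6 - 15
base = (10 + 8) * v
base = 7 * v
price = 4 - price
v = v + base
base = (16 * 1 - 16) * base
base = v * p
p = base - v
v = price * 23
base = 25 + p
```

Transformed code:
p = -9
base = 18 * v
base = 7 * v
price = 4 - price
v = v + base
base = 0 * base
base = v * p
p = base - v
v = price * 23
base = 25 + p

6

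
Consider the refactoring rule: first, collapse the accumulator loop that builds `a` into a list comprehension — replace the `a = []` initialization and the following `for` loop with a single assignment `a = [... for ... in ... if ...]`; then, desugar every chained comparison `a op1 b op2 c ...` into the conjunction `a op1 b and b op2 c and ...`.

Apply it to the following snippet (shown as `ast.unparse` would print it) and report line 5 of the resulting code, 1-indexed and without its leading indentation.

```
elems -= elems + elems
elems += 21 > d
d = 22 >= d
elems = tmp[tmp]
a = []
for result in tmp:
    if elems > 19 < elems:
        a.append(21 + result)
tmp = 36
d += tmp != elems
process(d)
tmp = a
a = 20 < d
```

Transformed code:
elems -= elems + elems
elems += 21 > d
d = 22 >= d
elems = tmp[tmp]
a = [21 + result for result in tmp if elems > 19 and 19 < elems]
tmp = 36
d += tmp != elems
process(d)
tmp = a
a = 20 < d

a = [21 + result for result in tmp if elems > 19 and 19 < elems]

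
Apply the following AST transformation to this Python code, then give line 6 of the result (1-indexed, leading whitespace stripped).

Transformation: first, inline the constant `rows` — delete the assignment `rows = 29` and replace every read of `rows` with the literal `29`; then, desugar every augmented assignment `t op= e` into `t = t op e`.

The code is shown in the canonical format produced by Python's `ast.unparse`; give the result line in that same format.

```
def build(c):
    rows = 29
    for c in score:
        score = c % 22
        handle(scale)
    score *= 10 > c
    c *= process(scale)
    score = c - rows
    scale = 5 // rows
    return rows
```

c = c * process(scale)

Transformed code:
def build(c):
    for c in score:
        score = c % 22
        handle(scale)
    score = score * (10 > c)
    c = c * process(scale)
    score = c - 29
    scale = 5 // 29
    return 29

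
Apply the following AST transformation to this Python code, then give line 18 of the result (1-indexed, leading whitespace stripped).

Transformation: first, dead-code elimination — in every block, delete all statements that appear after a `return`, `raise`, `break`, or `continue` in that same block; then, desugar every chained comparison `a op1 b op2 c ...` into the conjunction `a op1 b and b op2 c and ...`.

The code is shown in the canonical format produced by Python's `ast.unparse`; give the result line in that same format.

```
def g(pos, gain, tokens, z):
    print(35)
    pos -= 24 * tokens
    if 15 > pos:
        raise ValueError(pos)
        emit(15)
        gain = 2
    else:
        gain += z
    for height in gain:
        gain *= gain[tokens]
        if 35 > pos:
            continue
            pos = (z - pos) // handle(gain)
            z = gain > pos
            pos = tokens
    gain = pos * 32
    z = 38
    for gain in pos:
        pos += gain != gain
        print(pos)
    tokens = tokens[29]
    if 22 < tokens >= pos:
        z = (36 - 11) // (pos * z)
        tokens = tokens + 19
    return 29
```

Transformed code:
def g(pos, gain, tokens, z):
    print(35)
    pos -= 24 * tokens
    if 15 > pos:
        raise ValueError(pos)
    else:
        gain += z
    for height in gain:
        gain *= gain[tokens]
        if 35 > pos:
            continue
    gain = pos * 32
    z = 38
    for gain in pos:
        pos += gain != gain
        print(pos)
    tokens = tokens[29]
    if 22 < tokens and tokens >= pos:
        z = (36 - 11) // (pos * z)
        tokens = tokens + 19
    return 29

if 22 < tokens and tokens >= pos:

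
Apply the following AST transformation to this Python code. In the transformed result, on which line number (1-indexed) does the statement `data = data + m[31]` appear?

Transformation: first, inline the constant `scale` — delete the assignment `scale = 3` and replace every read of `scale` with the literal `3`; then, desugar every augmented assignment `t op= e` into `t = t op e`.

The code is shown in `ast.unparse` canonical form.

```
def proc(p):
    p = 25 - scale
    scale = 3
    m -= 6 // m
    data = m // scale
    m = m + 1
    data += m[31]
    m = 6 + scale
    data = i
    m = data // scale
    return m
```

Transformed code:
def proc(p):
    p = 25 - 3
    m = m - 6 // m
    data = m // 3
    m = m + 1
    data = data + m[31]
    m = 6 + 3
    data = i
    m = data // 3
    return m

6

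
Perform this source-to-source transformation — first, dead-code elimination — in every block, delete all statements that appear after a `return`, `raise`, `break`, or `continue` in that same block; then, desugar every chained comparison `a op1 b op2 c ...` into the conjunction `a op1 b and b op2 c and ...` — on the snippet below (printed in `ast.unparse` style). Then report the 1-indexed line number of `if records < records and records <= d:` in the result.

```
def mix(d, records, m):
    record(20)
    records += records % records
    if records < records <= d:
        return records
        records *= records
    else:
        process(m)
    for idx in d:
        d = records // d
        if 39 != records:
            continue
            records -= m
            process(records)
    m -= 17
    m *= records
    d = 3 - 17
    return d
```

Transformed code:
def mix(d, records, m):
    record(20)
    records += records % records
    if records < records and records <= d:
        return records
    else:
        process(m)
    for idx in d:
        d = records // d
        if 39 != records:
            continue
    m -= 17
    m *= records
    d = 3 - 17
    return d

4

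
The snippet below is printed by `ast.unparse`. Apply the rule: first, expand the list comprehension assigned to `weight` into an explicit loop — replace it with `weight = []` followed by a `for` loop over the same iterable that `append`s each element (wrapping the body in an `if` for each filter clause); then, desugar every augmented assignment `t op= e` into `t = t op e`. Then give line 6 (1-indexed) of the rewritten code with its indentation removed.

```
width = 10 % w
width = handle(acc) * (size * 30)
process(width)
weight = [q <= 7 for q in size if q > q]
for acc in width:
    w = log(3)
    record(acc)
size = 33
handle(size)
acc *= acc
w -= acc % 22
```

if q > q:

Transformed code:
width = 10 % w
width = handle(acc) * (size * 30)
process(width)
weight = []
for q in size:
    if q > q:
        weight.append(q <= 7)
for acc in width:
    w = log(3)
    record(acc)
size = 33
handle(size)
acc = acc * acc
w = w - acc % 22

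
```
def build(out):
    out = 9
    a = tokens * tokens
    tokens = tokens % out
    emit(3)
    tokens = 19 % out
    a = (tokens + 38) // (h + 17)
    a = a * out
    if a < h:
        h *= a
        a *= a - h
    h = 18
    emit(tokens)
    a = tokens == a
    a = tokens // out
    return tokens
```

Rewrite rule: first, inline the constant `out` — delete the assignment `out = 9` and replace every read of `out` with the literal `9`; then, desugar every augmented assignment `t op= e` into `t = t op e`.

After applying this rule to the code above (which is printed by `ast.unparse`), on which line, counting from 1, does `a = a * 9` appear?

7

Transformed code:
def build(out):
    a = tokens * tokens
    tokens = tokens % 9
    emit(3)
    tokens = 19 % 9
    a = (tokens + 38) // (h + 17)
    a = a * 9
    if a < h:
        h = h * a
        a = a * (a - h)
    h = 18
    emit(tokens)
    a = tokens == a
    a = tokens // 9
    return tokens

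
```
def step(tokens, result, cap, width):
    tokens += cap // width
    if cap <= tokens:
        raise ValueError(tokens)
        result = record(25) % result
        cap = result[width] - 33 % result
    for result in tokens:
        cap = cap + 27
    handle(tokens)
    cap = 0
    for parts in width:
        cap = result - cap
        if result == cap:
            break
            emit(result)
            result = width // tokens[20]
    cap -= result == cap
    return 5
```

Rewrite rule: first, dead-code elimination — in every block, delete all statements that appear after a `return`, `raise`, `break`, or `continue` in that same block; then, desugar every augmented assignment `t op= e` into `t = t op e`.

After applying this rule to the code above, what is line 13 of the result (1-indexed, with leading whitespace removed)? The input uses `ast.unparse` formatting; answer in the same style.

Transformed code:
def step(tokens, result, cap, width):
    tokens = tokens + cap // width
    if cap <= tokens:
        raise ValueError(tokens)
    for result in tokens:
        cap = cap + 27
    handle(tokens)
    cap = 0
    for parts in width:
        cap = result - cap
        if result == cap:
            break
    cap = cap - (result == cap)
    return 5

cap = cap - (result == cap)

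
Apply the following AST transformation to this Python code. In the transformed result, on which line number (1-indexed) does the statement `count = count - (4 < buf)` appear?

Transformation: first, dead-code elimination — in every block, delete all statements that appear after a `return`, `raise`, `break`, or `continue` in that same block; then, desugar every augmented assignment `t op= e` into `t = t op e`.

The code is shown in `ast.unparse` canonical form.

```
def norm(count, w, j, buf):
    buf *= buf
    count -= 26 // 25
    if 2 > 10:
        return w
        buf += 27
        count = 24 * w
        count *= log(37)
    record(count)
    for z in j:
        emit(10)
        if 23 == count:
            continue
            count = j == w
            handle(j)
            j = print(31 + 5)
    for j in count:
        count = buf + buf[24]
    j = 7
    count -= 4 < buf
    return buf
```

14

Transformed code:
def norm(count, w, j, buf):
    buf = buf * buf
    count = count - 26 // 25
    if 2 > 10:
        return w
    record(count)
    for z in j:
        emit(10)
        if 23 == count:
            continue
    for j in count:
        count = buf + buf[24]
    j = 7
    count = count - (4 < buf)
    return buf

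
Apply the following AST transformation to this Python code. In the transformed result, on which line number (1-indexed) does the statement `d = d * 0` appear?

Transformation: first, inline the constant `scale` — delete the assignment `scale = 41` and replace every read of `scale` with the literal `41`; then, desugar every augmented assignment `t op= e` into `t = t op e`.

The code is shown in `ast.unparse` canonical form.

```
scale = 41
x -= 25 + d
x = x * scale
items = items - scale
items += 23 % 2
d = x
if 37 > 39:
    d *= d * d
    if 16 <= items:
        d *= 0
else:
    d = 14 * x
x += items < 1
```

Transformed code:
x = x - (25 + d)
x = x * 41
items = items - 41
items = items + 23 % 2
d = x
if 37 > 39:
    d = d * (d * d)
    if 16 <= items:
        d = d * 0
else:
    d = 14 * x
x = x + (items < 1)

9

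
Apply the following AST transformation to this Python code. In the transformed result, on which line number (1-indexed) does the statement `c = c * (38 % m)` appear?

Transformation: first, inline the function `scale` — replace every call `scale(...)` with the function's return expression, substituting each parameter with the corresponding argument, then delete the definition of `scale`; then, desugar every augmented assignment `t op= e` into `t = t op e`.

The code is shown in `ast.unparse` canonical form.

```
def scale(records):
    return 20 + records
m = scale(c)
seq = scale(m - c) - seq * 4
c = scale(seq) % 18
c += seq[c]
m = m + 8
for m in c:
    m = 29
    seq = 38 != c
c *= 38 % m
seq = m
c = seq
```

Transformed code:
m = 20 + c
seq = 20 + (m - c) - seq * 4
c = (20 + seq) % 18
c = c + seq[c]
m = m + 8
for m in c:
    m = 29
    seq = 38 != c
c = c * (38 % m)
seq = m
c = seq

9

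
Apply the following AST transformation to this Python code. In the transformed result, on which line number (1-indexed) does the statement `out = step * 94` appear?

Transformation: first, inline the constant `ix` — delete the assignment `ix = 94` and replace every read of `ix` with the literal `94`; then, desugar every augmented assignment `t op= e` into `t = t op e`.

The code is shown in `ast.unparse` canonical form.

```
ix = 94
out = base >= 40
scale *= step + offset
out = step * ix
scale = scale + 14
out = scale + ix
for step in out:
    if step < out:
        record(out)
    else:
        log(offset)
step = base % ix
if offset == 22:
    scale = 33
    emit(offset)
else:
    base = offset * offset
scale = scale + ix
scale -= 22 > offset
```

3

Transformed code:
out = base >= 40
scale = scale * (step + offset)
out = step * 94
scale = scale + 14
out = scale + 94
for step in out:
    if step < out:
        record(out)
    else:
        log(offset)
step = base % 94
if offset == 22:
    scale = 33
    emit(offset)
else:
    base = offset * offset
scale = scale + 94
scale = scale - (22 > offset)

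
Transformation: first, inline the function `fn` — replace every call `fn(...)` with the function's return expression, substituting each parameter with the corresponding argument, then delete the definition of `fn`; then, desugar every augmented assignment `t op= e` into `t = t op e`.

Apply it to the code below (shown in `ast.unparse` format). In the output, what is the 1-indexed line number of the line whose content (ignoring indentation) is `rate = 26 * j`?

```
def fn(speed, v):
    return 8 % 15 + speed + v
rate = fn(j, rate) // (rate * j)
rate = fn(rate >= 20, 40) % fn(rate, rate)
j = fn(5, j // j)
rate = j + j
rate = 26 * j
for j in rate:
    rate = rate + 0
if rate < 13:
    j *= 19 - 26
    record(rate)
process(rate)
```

Transformed code:
rate = (8 % 15 + j + rate) // (rate * j)
rate = (8 % 15 + (rate >= 20) + 40) % (8 % 15 + rate + rate)
j = 8 % 15 + 5 + j // j
rate = j + j
rate = 26 * j
for j in rate:
    rate = rate + 0
if rate < 13:
    j = j * (19 - 26)
    record(rate)
process(rate)

5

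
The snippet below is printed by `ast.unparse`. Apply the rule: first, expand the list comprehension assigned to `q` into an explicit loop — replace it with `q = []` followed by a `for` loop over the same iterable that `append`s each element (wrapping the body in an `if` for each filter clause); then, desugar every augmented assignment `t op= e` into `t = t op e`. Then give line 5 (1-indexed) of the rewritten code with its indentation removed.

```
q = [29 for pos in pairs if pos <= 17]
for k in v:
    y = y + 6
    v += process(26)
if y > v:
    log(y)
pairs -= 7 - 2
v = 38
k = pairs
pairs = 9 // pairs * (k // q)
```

Transformed code:
q = []
for pos in pairs:
    if pos <= 17:
        q.append(29)
for k in v:
    y = y + 6
    v = v + process(26)
if y > v:
    log(y)
pairs = pairs - (7 - 2)
v = 38
k = pairs
pairs = 9 // pairs * (k // q)

for k in v:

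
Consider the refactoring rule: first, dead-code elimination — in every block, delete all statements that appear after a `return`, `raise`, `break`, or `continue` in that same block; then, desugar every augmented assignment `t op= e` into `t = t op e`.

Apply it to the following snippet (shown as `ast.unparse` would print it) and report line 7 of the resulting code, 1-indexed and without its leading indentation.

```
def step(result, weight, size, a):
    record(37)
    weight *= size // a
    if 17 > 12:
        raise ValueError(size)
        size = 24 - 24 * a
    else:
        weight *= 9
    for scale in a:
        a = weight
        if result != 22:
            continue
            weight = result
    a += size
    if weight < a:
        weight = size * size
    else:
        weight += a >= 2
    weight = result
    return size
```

weight = weight * 9

Transformed code:
def step(result, weight, size, a):
    record(37)
    weight = weight * (size // a)
    if 17 > 12:
        raise ValueError(size)
    else:
        weight = weight * 9
    for scale in a:
        a = weight
        if result != 22:
            continue
    a = a + size
    if weight < a:
        weight = size * size
    else:
        weight = weight + (a >= 2)
    weight = result
    return size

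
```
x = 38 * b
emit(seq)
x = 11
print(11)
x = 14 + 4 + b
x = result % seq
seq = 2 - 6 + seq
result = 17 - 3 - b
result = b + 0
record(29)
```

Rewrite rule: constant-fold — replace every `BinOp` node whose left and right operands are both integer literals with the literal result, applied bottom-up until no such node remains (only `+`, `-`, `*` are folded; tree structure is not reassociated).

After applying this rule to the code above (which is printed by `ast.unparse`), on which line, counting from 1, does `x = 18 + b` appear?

5

Transformed code:
x = 38 * b
emit(seq)
x = 11
print(11)
x = 18 + b
x = result % seq
seq = -4 + seq
result = 14 - b
result = b + 0
record(29)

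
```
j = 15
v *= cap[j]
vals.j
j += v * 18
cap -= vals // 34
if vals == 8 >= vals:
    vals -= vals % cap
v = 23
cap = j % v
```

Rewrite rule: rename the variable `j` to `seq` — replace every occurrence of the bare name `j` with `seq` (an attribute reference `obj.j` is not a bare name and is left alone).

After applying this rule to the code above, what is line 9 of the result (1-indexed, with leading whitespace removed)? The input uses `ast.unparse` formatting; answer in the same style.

Transformed code:
seq = 15
v *= cap[seq]
vals.j
seq += v * 18
cap -= vals // 34
if vals == 8 >= vals:
    vals -= vals % cap
v = 23
cap = seq % v

cap = seq % v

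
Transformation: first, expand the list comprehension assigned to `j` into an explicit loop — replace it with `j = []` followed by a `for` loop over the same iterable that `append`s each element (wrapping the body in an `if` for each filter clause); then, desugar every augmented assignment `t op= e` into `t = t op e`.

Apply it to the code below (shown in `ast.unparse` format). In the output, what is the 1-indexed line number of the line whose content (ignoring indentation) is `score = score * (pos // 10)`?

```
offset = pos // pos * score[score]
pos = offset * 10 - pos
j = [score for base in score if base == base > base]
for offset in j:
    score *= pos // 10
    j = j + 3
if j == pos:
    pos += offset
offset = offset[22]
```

Transformed code:
offset = pos // pos * score[score]
pos = offset * 10 - pos
j = []
for base in score:
    if base == base > base:
        j.append(score)
for offset in j:
    score = score * (pos // 10)
    j = j + 3
if j == pos:
    pos = pos + offset
offset = offset[22]

8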